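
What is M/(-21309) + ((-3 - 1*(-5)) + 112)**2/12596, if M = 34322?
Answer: -38847037/67102041 ≈ -0.57893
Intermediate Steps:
M/(-21309) + ((-3 - 1*(-5)) + 112)**2/12596 = 34322/(-21309) + ((-3 - 1*(-5)) + 112)**2/12596 = 34322*(-1/21309) + ((-3 + 5) + 112)**2*(1/12596) = -34322/21309 + (2 + 112)**2*(1/12596) = -34322/21309 + 114**2*(1/12596) = -34322/21309 + 12996*(1/12596) = -34322/21309 + 3249/3149 = -38847037/67102041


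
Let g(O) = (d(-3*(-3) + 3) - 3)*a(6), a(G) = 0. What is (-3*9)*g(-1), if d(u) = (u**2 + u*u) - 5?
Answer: 0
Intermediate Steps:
d(u) = -5 + 2*u**2 (d(u) = (u**2 + u**2) - 5 = 2*u**2 - 5 = -5 + 2*u**2)
g(O) = 0 (g(O) = ((-5 + 2*(-3*(-3) + 3)**2) - 3)*0 = ((-5 + 2*(9 + 3)**2) - 3)*0 = ((-5 + 2*12**2) - 3)*0 = ((-5 + 2*144) - 3)*0 = ((-5 + 288) - 3)*0 = (283 - 3)*0 = 280*0 = 0)
(-3*9)*g(-1) = -3*9*0 = -27*0 = 0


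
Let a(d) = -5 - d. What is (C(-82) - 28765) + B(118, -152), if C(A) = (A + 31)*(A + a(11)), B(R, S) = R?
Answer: -23649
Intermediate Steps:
C(A) = (-16 + A)*(31 + A) (C(A) = (A + 31)*(A + (-5 - 1*11)) = (31 + A)*(A + (-5 - 11)) = (31 + A)*(A - 16) = (31 + A)*(-16 + A) = (-16 + A)*(31 + A))
(C(-82) - 28765) + B(118, -152) = ((-496 + (-82)² + 15*(-82)) - 28765) + 118 = ((-496 + 6724 - 1230) - 28765) + 118 = (4998 - 28765) + 118 = -23767 + 118 = -23649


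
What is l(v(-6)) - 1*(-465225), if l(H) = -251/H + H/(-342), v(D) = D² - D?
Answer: 371244683/798 ≈ 4.6522e+5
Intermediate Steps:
l(H) = -251/H - H/342 (l(H) = -251/H + H*(-1/342) = -251/H - H/342)
l(v(-6)) - 1*(-465225) = (-251*(-1/(6*(-1 - 6))) - (-1)*(-1 - 6)/57) - 1*(-465225) = (-251/((-6*(-7))) - (-1)*(-7)/57) + 465225 = (-251/42 - 1/342*42) + 465225 = (-251*1/42 - 7/57) + 465225 = (-251/42 - 7/57) + 465225 = -4867/798 + 465225 = 371244683/798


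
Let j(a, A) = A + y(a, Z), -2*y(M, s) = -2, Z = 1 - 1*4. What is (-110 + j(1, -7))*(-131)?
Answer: 15196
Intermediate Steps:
Z = -3 (Z = 1 - 4 = -3)
y(M, s) = 1 (y(M, s) = -1/2*(-2) = 1)
j(a, A) = 1 + A (j(a, A) = A + 1 = 1 + A)
(-110 + j(1, -7))*(-131) = (-110 + (1 - 7))*(-131) = (-110 - 6)*(-131) = -116*(-131) = 15196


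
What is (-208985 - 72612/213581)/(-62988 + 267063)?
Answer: -44635297897/43586542575 ≈ -1.0241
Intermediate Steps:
(-208985 - 72612/213581)/(-62988 + 267063) = (-208985 - 72612*1/213581)/204075 = (-208985 - 72612/213581)*(1/204075) = -44635297897/213581*1/204075 = -44635297897/43586542575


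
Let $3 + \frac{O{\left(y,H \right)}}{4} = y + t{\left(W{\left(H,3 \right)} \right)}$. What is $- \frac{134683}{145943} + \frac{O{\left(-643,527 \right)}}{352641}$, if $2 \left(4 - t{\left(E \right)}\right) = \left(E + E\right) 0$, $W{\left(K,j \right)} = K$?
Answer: $- \frac{15956509809}{17155161821} \approx -0.93013$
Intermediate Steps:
$t{\left(E \right)} = 4$ ($t{\left(E \right)} = 4 - \frac{\left(E + E\right) 0}{2} = 4 - \frac{2 E 0}{2} = 4 - 0 = 4 + 0 = 4$)
$O{\left(y,H \right)} = 4 + 4 y$ ($O{\left(y,H \right)} = -12 + 4 \left(y + 4\right) = -12 + 4 \left(4 + y\right) = -12 + \left(16 + 4 y\right) = 4 + 4 y$)
$- \frac{134683}{145943} + \frac{O{\left(-643,527 \right)}}{352641} = - \frac{134683}{145943} + \frac{4 + 4 \left(-643\right)}{352641} = \left(-134683\right) \frac{1}{145943} + \left(4 - 2572\right) \frac{1}{352641} = - \frac{134683}{145943} - \frac{856}{117547} = - \frac{15956509809}{17155161821}$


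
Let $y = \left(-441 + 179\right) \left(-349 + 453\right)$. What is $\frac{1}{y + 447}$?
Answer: $- \frac{1}{26801} \approx -3.7312 \cdot 10^{-5}$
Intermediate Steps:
$y = -27248$ ($y = \left(-262\right) 104 = -27248$)
$\frac{1}{y + 447} = \frac{1}{-27248 + 447} = \frac{1}{-26801} = - \frac{1}{26801}$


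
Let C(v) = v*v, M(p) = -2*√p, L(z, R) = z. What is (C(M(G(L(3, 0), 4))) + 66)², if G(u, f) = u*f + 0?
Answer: 12996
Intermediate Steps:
G(u, f) = f*u (G(u, f) = f*u + 0 = f*u)
C(v) = v²
(C(M(G(L(3, 0), 4))) + 66)² = ((-2*2*√3)² + 66)² = ((-4*√3)² + 66)² = (48 + 66)² = 114² = 12996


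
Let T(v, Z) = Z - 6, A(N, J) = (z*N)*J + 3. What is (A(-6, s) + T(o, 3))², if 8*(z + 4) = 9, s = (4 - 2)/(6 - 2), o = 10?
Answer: 4761/64 ≈ 74.391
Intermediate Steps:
s = ½ (s = 2/4 = 2*(¼) = ½ ≈ 0.50000)
z = -23/8 (z = -4 + (⅛)*9 = -4 + 9/8 = -23/8 ≈ -2.8750)
A(N, J) = 3 - 23*J*N/8 (A(N, J) = (-23*N/8)*J + 3 = -23*J*N/8 + 3 = 3 - 23*J*N/8)
T(v, Z) = -6 + Z
(A(-6, s) + T(o, 3))² = ((3 - 23/8*½*(-6)) + (-6 + 3))² = ((3 + 69/8) - 3)² = (93/8 - 3)² = (69/8)² = 4761/64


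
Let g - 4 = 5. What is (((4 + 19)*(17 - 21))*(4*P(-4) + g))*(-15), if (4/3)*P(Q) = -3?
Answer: 0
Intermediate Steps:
g = 9 (g = 4 + 5 = 9)
P(Q) = -9/4 (P(Q) = (3/4)*(-3) = -9/4)
(((4 + 19)*(17 - 21))*(4*P(-4) + g))*(-15) = (((4 + 19)*(17 - 21))*(4*(-9/4) + 9))*(-15) = ((23*(-4))*(-9 + 9))*(-15) = -92*0*(-15) = 0*(-15) = 0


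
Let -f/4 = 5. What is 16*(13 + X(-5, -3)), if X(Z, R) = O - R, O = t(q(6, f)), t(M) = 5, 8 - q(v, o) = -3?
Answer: 336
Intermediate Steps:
f = -20 (f = -4*5 = -20)
q(v, o) = 11 (q(v, o) = 8 - 1*(-3) = 8 + 3 = 11)
O = 5
X(Z, R) = 5 - R
16*(13 + X(-5, -3)) = 16*(13 + (5 - 1*(-3))) = 16*(13 + (5 + 3)) = 16*(13 + 8) = 16*21 = 336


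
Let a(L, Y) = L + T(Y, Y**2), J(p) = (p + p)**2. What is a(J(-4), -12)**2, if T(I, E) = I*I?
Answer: 43264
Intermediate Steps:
J(p) = 4*p**2 (J(p) = (2*p)**2 = 4*p**2)
T(I, E) = I**2
a(L, Y) = L + Y**2
a(J(-4), -12)**2 = (4*(-4)**2 + (-12)**2)**2 = (4*16 + 144)**2 = (64 + 144)**2 = 208**2 = 43264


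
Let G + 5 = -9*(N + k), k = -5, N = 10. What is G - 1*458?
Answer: -508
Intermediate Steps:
G = -50 (G = -5 - 9*(10 - 5) = -5 - 9*5 = -5 - 45 = -50)
G - 1*458 = -50 - 1*458 = -50 - 458 = -508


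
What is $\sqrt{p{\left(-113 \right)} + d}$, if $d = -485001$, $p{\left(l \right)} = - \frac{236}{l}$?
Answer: $\frac{i \sqrt{6192951101}}{113} \approx 696.42 i$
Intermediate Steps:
$\sqrt{p{\left(-113 \right)} + d} = \sqrt{- \frac{236}{-113} - 485001} = \sqrt{\left(-236\right) \left(- \frac{1}{113}\right) - 485001} = \sqrt{\frac{236}{113} - 485001} = \sqrt{- \frac{54804877}{113}} = \frac{i \sqrt{6192951101}}{113}$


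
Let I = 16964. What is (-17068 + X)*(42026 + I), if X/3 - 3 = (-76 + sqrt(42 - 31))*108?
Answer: -2458880170 + 19112760*sqrt(11) ≈ -2.3955e+9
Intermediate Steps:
X = -24615 + 324*sqrt(11) (X = 9 + 3*((-76 + sqrt(42 - 31))*108) = 9 + 3*((-76 + sqrt(11))*108) = 9 + 3*(-8208 + 108*sqrt(11)) = 9 + (-24624 + 324*sqrt(11)) = -24615 + 324*sqrt(11) ≈ -23540.)
(-17068 + X)*(42026 + I) = (-17068 + (-24615 + 324*sqrt(11)))*(42026 + 16964) = (-41683 + 324*sqrt(11))*58990 = -2458880170 + 19112760*sqrt(11)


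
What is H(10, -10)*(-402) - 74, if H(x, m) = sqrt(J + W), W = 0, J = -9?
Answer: -74 - 1206*I ≈ -74.0 - 1206.0*I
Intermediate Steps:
H(x, m) = 3*I (H(x, m) = sqrt(-9 + 0) = sqrt(-9) = 3*I)
H(10, -10)*(-402) - 74 = (3*I)*(-402) - 74 = -1206*I - 74 = -74 - 1206*I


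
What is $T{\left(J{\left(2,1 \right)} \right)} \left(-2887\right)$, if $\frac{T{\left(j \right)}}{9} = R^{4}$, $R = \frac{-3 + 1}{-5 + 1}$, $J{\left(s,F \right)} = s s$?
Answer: $- \frac{25983}{16} \approx -1623.9$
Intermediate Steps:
$J{\left(s,F \right)} = s^{2}$
$R = \frac{1}{2}$ ($R = - \frac{2}{-4} = \left(-2\right) \left(- \frac{1}{4}\right) = \frac{1}{2} \approx 0.5$)
$T{\left(j \right)} = \frac{9}{16}$
$T{\left(J{\left(2,1 \right)} \right)} \left(-2887\right) = \frac{9}{16} \left(-2887\right) = - \frac{25983}{16}$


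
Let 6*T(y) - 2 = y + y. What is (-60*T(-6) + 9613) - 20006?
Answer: -10293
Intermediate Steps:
T(y) = ⅓ + y/3 (T(y) = ⅓ + (y + y)/6 = ⅓ + (2*y)/6 = ⅓ + y/3)
(-60*T(-6) + 9613) - 20006 = (-60*(⅓ + (⅓)*(-6)) + 9613) - 20006 = (-60*(⅓ - 2) + 9613) - 20006 = (-60*(-5/3) + 9613) - 20006 = (100 + 9613) - 20006 = 9713 - 20006 = -10293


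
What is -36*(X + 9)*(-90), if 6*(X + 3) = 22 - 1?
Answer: 30780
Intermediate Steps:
X = 1/2 (X = -3 + (22 - 1)/6 = -3 + (1/6)*21 = -3 + 7/2 = 1/2 ≈ 0.50000)
-36*(X + 9)*(-90) = -36*(1/2 + 9)*(-90) = -36*19/2*(-90) = -342*(-90) = 30780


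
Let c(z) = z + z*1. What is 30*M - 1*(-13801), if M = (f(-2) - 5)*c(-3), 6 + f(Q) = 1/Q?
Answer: 15871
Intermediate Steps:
f(Q) = -6 + 1/Q
c(z) = 2*z (c(z) = z + z = 2*z)
M = 69 (M = ((-6 + 1/(-2)) - 5)*(2*(-3)) = ((-6 - ½) - 5)*(-6) = (-13/2 - 5)*(-6) = -23/2*(-6) = 69)
30*M - 1*(-13801) = 30*69 - 1*(-13801) = 2070 + 13801 = 15871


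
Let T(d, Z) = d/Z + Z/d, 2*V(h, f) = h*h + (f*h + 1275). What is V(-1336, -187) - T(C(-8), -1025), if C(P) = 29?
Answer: 60522292107/59450 ≈ 1.0180e+6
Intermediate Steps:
V(h, f) = 1275/2 + h²/2 + f*h/2 (V(h, f) = (h*h + (f*h + 1275))/2 = (h² + (1275 + f*h))/2 = (1275 + h² + f*h)/2 = 1275/2 + h²/2 + f*h/2)
T(d, Z) = Z/d + d/Z
V(-1336, -187) - T(C(-8), -1025) = (1275/2 + (½)*(-1336)² + (½)*(-187)*(-1336)) - (-1025/29 + 29/(-1025)) = (1275/2 + (½)*1784896 + 124916) - (-1025*1/29 + 29*(-1/1025)) = (1275/2 + 892448 + 124916) - (-1025/29 - 29/1025) = 2036003/2 - 1*(-1051466/29725) = 2036003/2 + 1051466/29725 = 60522292107/59450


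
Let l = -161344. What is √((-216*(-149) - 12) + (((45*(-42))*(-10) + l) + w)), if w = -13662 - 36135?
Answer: I*√160069 ≈ 400.09*I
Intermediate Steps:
w = -49797
√((-216*(-149) - 12) + (((45*(-42))*(-10) + l) + w)) = √((-216*(-149) - 12) + (((45*(-42))*(-10) - 161344) - 49797)) = √((32184 - 12) + ((-1890*(-10) - 161344) - 49797)) = √(32172 + ((18900 - 161344) - 49797)) = √(32172 + (-142444 - 49797)) = √(32172 - 192241) = √(-160069) = I*√160069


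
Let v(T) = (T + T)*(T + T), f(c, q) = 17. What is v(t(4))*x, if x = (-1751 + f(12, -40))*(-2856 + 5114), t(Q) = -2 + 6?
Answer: -250583808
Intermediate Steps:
t(Q) = 4
v(T) = 4*T**2 (v(T) = (2*T)*(2*T) = 4*T**2)
x = -3915372 (x = (-1751 + 17)*(-2856 + 5114) = -1734*2258 = -3915372)
v(t(4))*x = (4*4**2)*(-3915372) = (4*16)*(-3915372) = 64*(-3915372) = -250583808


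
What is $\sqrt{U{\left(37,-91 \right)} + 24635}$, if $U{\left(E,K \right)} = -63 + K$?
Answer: $\sqrt{24481} \approx 156.46$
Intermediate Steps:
$\sqrt{U{\left(37,-91 \right)} + 24635} = \sqrt{\left(-63 - 91\right) + 24635} = \sqrt{-154 + 24635} = \sqrt{24481}$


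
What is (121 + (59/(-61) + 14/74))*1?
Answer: 271341/2257 ≈ 120.22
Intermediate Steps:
(121 + (59/(-61) + 14/74))*1 = (121 + (59*(-1/61) + 14*(1/74)))*1 = (121 + (-59/61 + 7/37))*1 = (121 - 1756/2257)*1 = (271341/2257)*1 = 271341/2257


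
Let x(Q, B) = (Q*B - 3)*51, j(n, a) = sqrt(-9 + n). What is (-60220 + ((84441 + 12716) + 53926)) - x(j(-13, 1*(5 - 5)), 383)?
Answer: 91016 - 19533*I*sqrt(22) ≈ 91016.0 - 91618.0*I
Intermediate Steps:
x(Q, B) = -153 + 51*B*Q (x(Q, B) = (B*Q - 3)*51 = (-3 + B*Q)*51 = -153 + 51*B*Q)
(-60220 + ((84441 + 12716) + 53926)) - x(j(-13, 1*(5 - 5)), 383) = (-60220 + ((84441 + 12716) + 53926)) - (-153 + 51*383*sqrt(-9 - 13)) = (-60220 + (97157 + 53926)) - (-153 + 51*383*sqrt(-22)) = (-60220 + 151083) - (-153 + 51*383*(I*sqrt(22))) = 90863 - (-153 + 19533*I*sqrt(22)) = 90863 + (153 - 19533*I*sqrt(22)) = 91016 - 19533*I*sqrt(22)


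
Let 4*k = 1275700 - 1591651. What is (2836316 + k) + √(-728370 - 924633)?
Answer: 11029313/4 + 3*I*√183667 ≈ 2.7573e+6 + 1285.7*I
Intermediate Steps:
k = -315951/4 (k = (1275700 - 1591651)/4 = (¼)*(-315951) = -315951/4 ≈ -78988.)
(2836316 + k) + √(-728370 - 924633) = (2836316 - 315951/4) + √(-728370 - 924633) = 11029313/4 + √(-1653003) = 11029313/4 + 3*I*√183667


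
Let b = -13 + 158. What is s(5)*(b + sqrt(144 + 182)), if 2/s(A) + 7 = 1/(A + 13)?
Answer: -1044/25 - 36*sqrt(326)/125 ≈ -46.960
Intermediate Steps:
s(A) = 2/(-7 + 1/(13 + A)) (s(A) = 2/(-7 + 1/(A + 13)) = 2/(-7 + 1/(13 + A)))
b = 145
s(5)*(b + sqrt(144 + 182)) = (2*(-13 - 1*5)/(90 + 7*5))*(145 + sqrt(144 + 182)) = (2*(-13 - 5)/(90 + 35))*(145 + sqrt(326)) = (2*(-18)/125)*(145 + sqrt(326)) = (2*(1/125)*(-18))*(145 + sqrt(326)) = -36*(145 + sqrt(326))/125 = -1044/25 - 36*sqrt(326)/125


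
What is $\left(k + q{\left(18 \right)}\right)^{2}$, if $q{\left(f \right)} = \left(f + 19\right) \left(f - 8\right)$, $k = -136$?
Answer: $54756$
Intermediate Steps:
$q{\left(f \right)} = \left(-8 + f\right) \left(19 + f\right)$ ($q{\left(f \right)} = \left(19 + f\right) \left(-8 + f\right) = \left(-8 + f\right) \left(19 + f\right)$)
$\left(k + q{\left(18 \right)}\right)^{2} = \left(-136 + \left(-152 + 18^{2} + 11 \cdot 18\right)\right)^{2} = \left(-136 + \left(-152 + 324 + 198\right)\right)^{2} = \left(-136 + 370\right)^{2} = 234^{2} = 54756$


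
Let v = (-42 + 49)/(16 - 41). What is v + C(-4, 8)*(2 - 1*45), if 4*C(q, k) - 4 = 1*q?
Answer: -7/25 ≈ -0.28000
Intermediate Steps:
C(q, k) = 1 + q/4 (C(q, k) = 1 + (1*q)/4 = 1 + q/4)
v = -7/25 (v = 7/(-25) = 7*(-1/25) = -7/25 ≈ -0.28000)
v + C(-4, 8)*(2 - 1*45) = -7/25 + (1 + (¼)*(-4))*(2 - 1*45) = -7/25 + (1 - 1)*(2 - 45) = -7/25 + 0*(-43) = -7/25 + 0 = -7/25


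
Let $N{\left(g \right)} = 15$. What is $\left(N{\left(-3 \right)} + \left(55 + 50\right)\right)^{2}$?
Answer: $14400$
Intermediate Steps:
$\left(N{\left(-3 \right)} + \left(55 + 50\right)\right)^{2} = \left(15 + \left(55 + 50\right)\right)^{2} = \left(15 + 105\right)^{2} = 120^{2} = 14400$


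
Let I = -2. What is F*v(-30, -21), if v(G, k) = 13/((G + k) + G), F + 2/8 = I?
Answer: 13/36 ≈ 0.36111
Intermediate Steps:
F = -9/4 (F = -¼ - 2 = -9/4 ≈ -2.2500)
v(G, k) = 13/(k + 2*G)
F*v(-30, -21) = -117/(4*(-21 + 2*(-30))) = -117/(4*(-21 - 60)) = -117/(4*(-81)) = -117*(-1)/(4*81) = -9/4*(-13/81) = 13/36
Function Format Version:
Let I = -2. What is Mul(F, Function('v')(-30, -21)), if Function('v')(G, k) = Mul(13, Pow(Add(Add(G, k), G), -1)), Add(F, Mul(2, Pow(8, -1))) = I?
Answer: Rational(13, 36) ≈ 0.36111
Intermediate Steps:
F = Rational(-9, 4) (F = Add(Rational(-1, 4), -2) = Rational(-9, 4) ≈ -2.2500)
Function('v')(G, k) = Mul(13, Pow(Add(k, Mul(2, G)), -1))
Mul(F, Function('v')(-30, -21)) = Mul(Rational(-9, 4), Mul(13, Pow(Add(-21, Mul(2, -30)), -1))) = Mul(Rational(-9, 4), Mul(13, Pow(Add(-21, -60), -1))) = Mul(Rational(-9, 4), Mul(13, Pow(-81, -1))) = Mul(Rational(-9, 4), Mul(13, Rational(-1, 81))) = Mul(Rational(-9, 4), Rational(-13, 81)) = Rational(13, 36)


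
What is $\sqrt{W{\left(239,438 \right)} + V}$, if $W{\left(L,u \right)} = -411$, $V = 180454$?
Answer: $\sqrt{180043} \approx 424.31$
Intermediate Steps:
$\sqrt{W{\left(239,438 \right)} + V} = \sqrt{-411 + 180454} = \sqrt{180043}$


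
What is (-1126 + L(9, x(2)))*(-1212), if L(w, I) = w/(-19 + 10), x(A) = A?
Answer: 1365924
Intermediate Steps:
L(w, I) = -w/9 (L(w, I) = w/(-9) = w*(-⅑) = -w/9)
(-1126 + L(9, x(2)))*(-1212) = (-1126 - ⅑*9)*(-1212) = (-1126 - 1)*(-1212) = -1127*(-1212) = 1365924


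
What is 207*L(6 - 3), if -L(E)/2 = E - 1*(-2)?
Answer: -2070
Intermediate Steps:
L(E) = -4 - 2*E (L(E) = -2*(E - 1*(-2)) = -2*(E + 2) = -2*(2 + E) = -4 - 2*E)
207*L(6 - 3) = 207*(-4 - 2*(6 - 3)) = 207*(-4 - 2*3) = 207*(-4 - 6) = 207*(-10) = -2070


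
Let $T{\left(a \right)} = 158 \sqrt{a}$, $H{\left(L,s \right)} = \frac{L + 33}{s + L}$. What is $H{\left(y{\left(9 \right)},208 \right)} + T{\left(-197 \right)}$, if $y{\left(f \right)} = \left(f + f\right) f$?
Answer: $\frac{39}{74} + 158 i \sqrt{197} \approx 0.52703 + 2217.6 i$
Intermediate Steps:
$y{\left(f \right)} = 2 f^{2}$ ($y{\left(f \right)} = 2 f f = 2 f^{2}$)
$H{\left(L,s \right)} = \frac{33 + L}{L + s}$
$H{\left(y{\left(9 \right)},208 \right)} + T{\left(-197 \right)} = \frac{33 + 2 \cdot 9^{2}}{2 \cdot 9^{2} + 208} + 158 \sqrt{-197} = \frac{33 + 2 \cdot 81}{2 \cdot 81 + 208} + 158 i \sqrt{197} = \frac{33 + 162}{162 + 208} + 158 i \sqrt{197} = \frac{1}{370} \cdot 195 + 158 i \sqrt{197} = \frac{39}{74} + 158 i \sqrt{197}$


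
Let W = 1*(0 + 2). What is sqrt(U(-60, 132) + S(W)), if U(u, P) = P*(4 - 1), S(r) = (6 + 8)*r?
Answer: 2*sqrt(106) ≈ 20.591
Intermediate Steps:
W = 2 (W = 1*2 = 2)
S(r) = 14*r
U(u, P) = 3*P (U(u, P) = P*3 = 3*P)
sqrt(U(-60, 132) + S(W)) = sqrt(3*132 + 14*2) = sqrt(396 + 28) = sqrt(424) = 2*sqrt(106)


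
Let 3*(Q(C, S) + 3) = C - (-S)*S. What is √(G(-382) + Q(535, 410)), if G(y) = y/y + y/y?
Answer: 2*√126474/3 ≈ 237.09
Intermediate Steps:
G(y) = 2 (G(y) = 1 + 1 = 2)
Q(C, S) = -3 + C/3 + S²/3 (Q(C, S) = -3 + (C - (-S)*S)/3 = -3 + (C - (-1)*S²)/3 = -3 + (C + S²)/3 = -3 + (C/3 + S²/3) = -3 + C/3 + S²/3)
√(G(-382) + Q(535, 410)) = √(2 + (-3 + (⅓)*535 + (⅓)*410²)) = √(2 + (-3 + 535/3 + (⅓)*168100)) = √(2 + (-3 + 535/3 + 168100/3)) = √(2 + 168626/3) = √(168632/3) = 2*√126474/3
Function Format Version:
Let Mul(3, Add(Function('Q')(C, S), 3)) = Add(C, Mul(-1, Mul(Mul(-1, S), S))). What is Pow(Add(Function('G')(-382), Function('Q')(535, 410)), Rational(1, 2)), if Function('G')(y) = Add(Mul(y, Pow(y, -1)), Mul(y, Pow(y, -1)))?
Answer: Mul(Rational(2, 3), Pow(126474, Rational(1, 2))) ≈ 237.09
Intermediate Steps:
Function('G')(y) = 2 (Function('G')(y) = Add(1, 1) = 2)
Function('Q')(C, S) = Add(-3, Mul(Rational(1, 3), C), Mul(Rational(1, 3), Pow(S, 2))) (Function('Q')(C, S) = Add(-3, Mul(Rational(1, 3), Add(C, Mul(-1, Mul(Mul(-1, S), S))))) = Add(-3, Mul(Rational(1, 3), Add(C, Mul(-1, Mul(-1, Pow(S, 2)))))) = Add(-3, Mul(Rational(1, 3), Add(C, Pow(S, 2)))) = Add(-3, Add(Mul(Rational(1, 3), C), Mul(Rational(1, 3), Pow(S, 2)))) = Add(-3, Mul(Rational(1, 3), C), Mul(Rational(1, 3), Pow(S, 2))))
Pow(Add(Function('G')(-382), Function('Q')(535, 410)), Rational(1, 2)) = Pow(Add(2, Add(-3, Mul(Rational(1, 3), 535), Mul(Rational(1, 3), Pow(410, 2)))), Rational(1, 2)) = Pow(Add(2, Add(-3, Rational(535, 3), Mul(Rational(1, 3), 168100))), Rational(1, 2)) = Pow(Add(2, Add(-3, Rational(535, 3), Rational(168100, 3))), Rational(1, 2)) = Pow(Add(2, Rational(168626, 3)), Rational(1, 2)) = Pow(Rational(168632, 3), Rational(1, 2)) = Mul(Rational(2, 3), Pow(126474, Rational(1, 2)))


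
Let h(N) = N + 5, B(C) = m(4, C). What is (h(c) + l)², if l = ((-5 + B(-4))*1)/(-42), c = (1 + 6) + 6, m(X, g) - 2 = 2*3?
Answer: 63001/196 ≈ 321.43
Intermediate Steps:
m(X, g) = 8 (m(X, g) = 2 + 2*3 = 2 + 6 = 8)
B(C) = 8
c = 13 (c = 7 + 6 = 13)
h(N) = 5 + N
l = -1/14 (l = ((-5 + 8)*1)/(-42) = (3*1)*(-1/42) = 3*(-1/42) = -1/14 ≈ -0.071429)
(h(c) + l)² = ((5 + 13) - 1/14)² = (18 - 1/14)² = (251/14)² = 63001/196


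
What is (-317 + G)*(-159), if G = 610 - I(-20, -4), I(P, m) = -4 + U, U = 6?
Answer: -46269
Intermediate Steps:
I(P, m) = 2 (I(P, m) = -4 + 6 = 2)
G = 608 (G = 610 - 1*2 = 610 - 2 = 608)
(-317 + G)*(-159) = (-317 + 608)*(-159) = 291*(-159) = -46269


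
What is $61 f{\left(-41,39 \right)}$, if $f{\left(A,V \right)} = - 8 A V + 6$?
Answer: $780678$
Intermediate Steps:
$f{\left(A,V \right)} = 6 - 8 A V$ ($f{\left(A,V \right)} = - 8 A V + 6 = 6 - 8 A V$)
$61 f{\left(-41,39 \right)} = 61 \left(6 - \left(-328\right) 39\right) = 61 \left(6 + 12792\right) = 61 \cdot 12798 = 780678$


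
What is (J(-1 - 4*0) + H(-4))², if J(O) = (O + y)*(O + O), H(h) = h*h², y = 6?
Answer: 5476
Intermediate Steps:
H(h) = h³
J(O) = 2*O*(6 + O) (J(O) = (O + 6)*(O + O) = (6 + O)*(2*O) = 2*O*(6 + O))
(J(-1 - 4*0) + H(-4))² = (2*(-1 - 4*0)*(6 + (-1 - 4*0)) + (-4)³)² = (2*(-1 + 0)*(6 + (-1 + 0)) - 64)² = (2*(-1)*(6 - 1) - 64)² = (2*(-1)*5 - 64)² = (-10 - 64)² = (-74)² = 5476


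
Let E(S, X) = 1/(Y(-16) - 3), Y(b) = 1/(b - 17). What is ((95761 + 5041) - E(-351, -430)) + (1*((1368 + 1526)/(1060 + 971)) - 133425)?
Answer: -6625374877/203100 ≈ -32621.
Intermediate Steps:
Y(b) = 1/(-17 + b)
E(S, X) = -33/100 (E(S, X) = 1/(1/(-17 - 16) - 3) = 1/(1/(-33) - 3) = 1/(-1/33 - 3) = 1/(-100/33) = -33/100)
((95761 + 5041) - E(-351, -430)) + (1*((1368 + 1526)/(1060 + 971)) - 133425) = ((95761 + 5041) - 1*(-33/100)) + (1*((1368 + 1526)/(1060 + 971)) - 133425) = (100802 + 33/100) + (1*(2894/2031) - 133425) = 10080233/100 + (1*(2894*(1/2031)) - 133425) = 10080233/100 + (1*(2894/2031) - 133425) = 10080233/100 + (2894/2031 - 133425) = 10080233/100 - 270983281/2031 = -6625374877/203100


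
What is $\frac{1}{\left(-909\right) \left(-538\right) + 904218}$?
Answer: $\frac{1}{1393260} \approx 7.1774 \cdot 10^{-7}$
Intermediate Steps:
$\frac{1}{\left(-909\right) \left(-538\right) + 904218} = \frac{1}{489042 + 904218} = \frac{1}{1393260}$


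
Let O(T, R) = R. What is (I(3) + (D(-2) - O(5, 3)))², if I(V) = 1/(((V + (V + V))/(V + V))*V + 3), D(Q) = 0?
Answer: 1849/225 ≈ 8.2178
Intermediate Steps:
I(V) = 1/(3 + 3*V/2) (I(V) = 1/(((V + 2*V)/((2*V)))*V + 3) = 1/(((3*V)*(1/(2*V)))*V + 3) = 1/(3*V/2 + 3) = 1/(3 + 3*V/2))
(I(3) + (D(-2) - O(5, 3)))² = (2/(3*(2 + 3)) + (0 - 1*3))² = ((⅔)/5 + (0 - 3))² = ((⅔)*(⅕) - 3)² = (2/15 - 3)² = (-43/15)² = 1849/225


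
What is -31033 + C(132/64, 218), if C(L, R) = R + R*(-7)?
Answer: -32341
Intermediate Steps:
C(L, R) = -6*R (C(L, R) = R - 7*R = -6*R)
-31033 + C(132/64, 218) = -31033 - 6*218 = -31033 - 1308 = -32341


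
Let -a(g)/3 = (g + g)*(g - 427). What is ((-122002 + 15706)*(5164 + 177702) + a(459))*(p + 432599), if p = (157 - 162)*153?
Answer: -8393994674378976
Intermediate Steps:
p = -765 (p = -5*153 = -765)
a(g) = -6*g*(-427 + g) (a(g) = -3*(g + g)*(g - 427) = -3*2*g*(-427 + g) = -6*g*(-427 + g))
((-122002 + 15706)*(5164 + 177702) + a(459))*(p + 432599) = ((-122002 + 15706)*(5164 + 177702) + 6*459*(427 - 1*459))*(-765 + 432599) = (-106296*182866 + 6*459*(427 - 459))*431834 = (-19437924336 + 6*459*(-32))*431834 = (-19437924336 - 88128)*431834 = -19438012464*431834 = -8393994674378976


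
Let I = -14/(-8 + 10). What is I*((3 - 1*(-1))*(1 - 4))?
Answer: 84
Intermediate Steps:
I = -7 (I = -14/2 = (½)*(-14) = -7)
I*((3 - 1*(-1))*(1 - 4)) = -7*(3 - 1*(-1))*(1 - 4) = -7*(3 + 1)*(-3) = -28*(-3) = -7*(-12) = 84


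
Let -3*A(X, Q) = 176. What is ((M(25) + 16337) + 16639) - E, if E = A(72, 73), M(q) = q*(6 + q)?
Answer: 101429/3 ≈ 33810.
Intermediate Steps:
A(X, Q) = -176/3 (A(X, Q) = -⅓*176 = -176/3)
E = -176/3 ≈ -58.667
((M(25) + 16337) + 16639) - E = ((25*(6 + 25) + 16337) + 16639) - 1*(-176/3) = ((25*31 + 16337) + 16639) + 176/3 = ((775 + 16337) + 16639) + 176/3 = (17112 + 16639) + 176/3 = 33751 + 176/3 = 101429/3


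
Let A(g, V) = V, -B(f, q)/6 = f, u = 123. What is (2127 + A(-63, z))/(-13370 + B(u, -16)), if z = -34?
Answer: -2093/14108 ≈ -0.14836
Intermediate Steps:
B(f, q) = -6*f
(2127 + A(-63, z))/(-13370 + B(u, -16)) = (2127 - 34)/(-13370 - 6*123) = 2093/(-13370 - 738) = 2093/(-14108) = 2093*(-1/14108) = -2093/14108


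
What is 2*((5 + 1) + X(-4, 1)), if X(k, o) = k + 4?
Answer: 12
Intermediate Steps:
X(k, o) = 4 + k
2*((5 + 1) + X(-4, 1)) = 2*((5 + 1) + (4 - 4)) = 2*(6 + 0) = 2*6 = 12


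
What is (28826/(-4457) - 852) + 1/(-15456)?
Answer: -59137597097/68887392 ≈ -858.47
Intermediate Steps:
(28826/(-4457) - 852) + 1/(-15456) = (28826*(-1/4457) - 852) - 1/15456 = (-28826/4457 - 852) - 1/15456 = -3826190/4457 - 1/15456 = -59137597097/68887392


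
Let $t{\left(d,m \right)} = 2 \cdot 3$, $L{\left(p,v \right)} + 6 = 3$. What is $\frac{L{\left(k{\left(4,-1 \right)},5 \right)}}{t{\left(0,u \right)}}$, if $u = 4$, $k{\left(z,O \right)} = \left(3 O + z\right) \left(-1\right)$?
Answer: $- \frac{1}{2} \approx -0.5$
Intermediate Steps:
$k{\left(z,O \right)} = - z - 3 O$ ($k{\left(z,O \right)} = \left(z + 3 O\right) \left(-1\right) = - z - 3 O$)
$L{\left(p,v \right)} = -3$ ($L{\left(p,v \right)} = -6 + 3 = -3$)
$t{\left(d,m \right)} = 6$
$\frac{L{\left(k{\left(4,-1 \right)},5 \right)}}{t{\left(0,u \right)}} = \frac{1}{6} \left(-3\right) = - \frac{1}{2}$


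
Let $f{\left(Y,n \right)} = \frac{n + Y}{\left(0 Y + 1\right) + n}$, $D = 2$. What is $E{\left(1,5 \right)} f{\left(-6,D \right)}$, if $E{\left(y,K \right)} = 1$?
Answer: $- \frac{4}{3} \approx -1.3333$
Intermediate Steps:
$f{\left(Y,n \right)} = \frac{Y + n}{1 + n}$ ($f{\left(Y,n \right)} = \frac{Y + n}{\left(0 + 1\right) + n} = \frac{Y + n}{1 + n}$)
$E{\left(1,5 \right)} f{\left(-6,D \right)} = 1 \frac{-6 + 2}{1 + 2} = 1 \cdot \frac{1}{3} \left(-4\right) = 1 \left(- \frac{4}{3}\right) = - \frac{4}{3}$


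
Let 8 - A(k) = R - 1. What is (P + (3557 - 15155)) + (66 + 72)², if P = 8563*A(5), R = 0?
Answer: 84513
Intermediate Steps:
A(k) = 9 (A(k) = 8 - (0 - 1) = 8 - 1*(-1) = 8 + 1 = 9)
P = 77067 (P = 8563*9 = 77067)
(P + (3557 - 15155)) + (66 + 72)² = (77067 + (3557 - 15155)) + (66 + 72)² = (77067 - 11598) + 138² = 65469 + 19044 = 84513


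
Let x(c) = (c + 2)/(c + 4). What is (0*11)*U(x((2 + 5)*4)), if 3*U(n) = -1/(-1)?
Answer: 0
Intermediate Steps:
x(c) = (2 + c)/(4 + c)
U(n) = 1/3 (U(n) = (-1/(-1))/3 = (-1*(-1))/3 = (1/3)*1 = 1/3)
(0*11)*U(x((2 + 5)*4)) = (0*11)*(1/3) = 0*(1/3) = 0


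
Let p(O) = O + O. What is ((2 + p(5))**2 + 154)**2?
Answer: 88804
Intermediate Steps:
p(O) = 2*O
((2 + p(5))**2 + 154)**2 = ((2 + 2*5)**2 + 154)**2 = ((2 + 10)**2 + 154)**2 = (12**2 + 154)**2 = (144 + 154)**2 = 298**2 = 88804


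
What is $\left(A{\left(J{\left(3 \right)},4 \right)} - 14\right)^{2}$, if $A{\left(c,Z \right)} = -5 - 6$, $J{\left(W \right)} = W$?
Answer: $625$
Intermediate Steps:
$A{\left(c,Z \right)} = -11$ ($A{\left(c,Z \right)} = -5 - 6 = -11$)
$\left(A{\left(J{\left(3 \right)},4 \right)} - 14\right)^{2} = \left(-11 - 14\right)^{2} = \left(-25\right)^{2} = 625$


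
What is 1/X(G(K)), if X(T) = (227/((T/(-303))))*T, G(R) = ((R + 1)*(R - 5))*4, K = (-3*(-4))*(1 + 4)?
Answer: -1/68781 ≈ -1.4539e-5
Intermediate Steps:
K = 60 (K = 12*5 = 60)
G(R) = 4*(1 + R)*(-5 + R) (G(R) = ((1 + R)*(-5 + R))*4 = 4*(1 + R)*(-5 + R))
X(T) = -68781 (X(T) = (227/((T*(-1/303))))*T = (227/((-T/303)))*T = (227*(-303/T))*T = (-68781/T)*T = -68781)
1/X(G(K)) = 1/(-68781) = -1/68781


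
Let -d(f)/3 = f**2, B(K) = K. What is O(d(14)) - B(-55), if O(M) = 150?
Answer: 205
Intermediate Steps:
d(f) = -3*f**2
O(d(14)) - B(-55) = 150 - 1*(-55) = 150 + 55 = 205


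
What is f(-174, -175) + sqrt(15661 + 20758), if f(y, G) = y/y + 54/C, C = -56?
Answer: 1/28 + sqrt(36419) ≈ 190.87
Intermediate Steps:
f(y, G) = 1/28 (f(y, G) = y/y + 54/(-56) = 1 + 54*(-1/56) = 1 - 27/28 = 1/28)
f(-174, -175) + sqrt(15661 + 20758) = 1/28 + sqrt(15661 + 20758) = 1/28 + sqrt(36419)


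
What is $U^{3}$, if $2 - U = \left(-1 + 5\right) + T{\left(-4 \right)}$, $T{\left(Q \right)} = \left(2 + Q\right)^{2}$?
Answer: $-216$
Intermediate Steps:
$U = -6$ ($U = 2 - \left(\left(-1 + 5\right) + \left(2 - 4\right)^{2}\right) = 2 - \left(4 + \left(-2\right)^{2}\right) = 2 - \left(4 + 4\right) = 2 - 8 = -6$)
$U^{3} = \left(-6\right)^{3} = -216$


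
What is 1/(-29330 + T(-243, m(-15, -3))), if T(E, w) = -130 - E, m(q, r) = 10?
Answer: -1/29217 ≈ -3.4227e-5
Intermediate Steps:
1/(-29330 + T(-243, m(-15, -3))) = 1/(-29330 + (-130 - 1*(-243))) = 1/(-29330 + (-130 + 243)) = 1/(-29330 + 113) = 1/(-29217) = -1/29217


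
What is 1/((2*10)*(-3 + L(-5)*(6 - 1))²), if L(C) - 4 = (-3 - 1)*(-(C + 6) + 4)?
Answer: 1/36980 ≈ 2.7042e-5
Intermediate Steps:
L(C) = 12 + 4*C (L(C) = 4 + (-3 - 1)*(-(C + 6) + 4) = 4 - 4*(-(6 + C) + 4) = 4 - 4*((-6 - C) + 4) = 4 - 4*(-2 - C) = 4 + (8 + 4*C) = 12 + 4*C)
1/((2*10)*(-3 + L(-5)*(6 - 1))²) = 1/((2*10)*(-3 + (12 + 4*(-5))*(6 - 1))²) = 1/(20*(-3 + (12 - 20)*5)²) = 1/(20*(-3 - 8*5)²) = 1/(20*(-3 - 40)²) = 1/(20*(-43)²) = 1/(20*1849) = 1/36980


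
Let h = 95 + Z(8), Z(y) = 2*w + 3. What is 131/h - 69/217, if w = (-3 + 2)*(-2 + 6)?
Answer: 22217/19530 ≈ 1.1376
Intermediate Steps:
w = -4 (w = -1*4 = -4)
Z(y) = -5 (Z(y) = 2*(-4) + 3 = -8 + 3 = -5)
h = 90 (h = 95 - 5 = 90)
131/h - 69/217 = 131/90 - 69/217 = 22217/19530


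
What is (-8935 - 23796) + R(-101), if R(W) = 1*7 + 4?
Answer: -32720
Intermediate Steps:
R(W) = 11 (R(W) = 7 + 4 = 11)
(-8935 - 23796) + R(-101) = (-8935 - 23796) + 11 = -32731 + 11 = -32720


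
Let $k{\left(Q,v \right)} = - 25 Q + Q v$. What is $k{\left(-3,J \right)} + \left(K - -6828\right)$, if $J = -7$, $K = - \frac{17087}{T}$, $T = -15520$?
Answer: $\frac{107477567}{15520} \approx 6925.1$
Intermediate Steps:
$K = \frac{17087}{15520}$ ($K = - \frac{17087}{-15520} = \left(-17087\right) \left(- \frac{1}{15520}\right) = \frac{17087}{15520} \approx 1.101$)
$k{\left(-3,J \right)} + \left(K - -6828\right) = - 3 \left(-25 - 7\right) + \left(\frac{17087}{15520} - -6828\right) = \left(-3\right) \left(-32\right) + \left(\frac{17087}{15520} + 6828\right) = 96 + \frac{105987647}{15520} = \frac{107477567}{15520}$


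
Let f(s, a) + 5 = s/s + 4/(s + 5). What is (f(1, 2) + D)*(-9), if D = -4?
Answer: 66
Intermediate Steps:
f(s, a) = -4 + 4/(5 + s) (f(s, a) = -5 + (s/s + 4/(s + 5)) = -5 + (1 + 4/(5 + s)) = -4 + 4/(5 + s))
(f(1, 2) + D)*(-9) = (4*(-4 - 1*1)/(5 + 1) - 4)*(-9) = (4*(-4 - 1)/6 - 4)*(-9) = (4*(⅙)*(-5) - 4)*(-9) = (-10/3 - 4)*(-9) = -22/3*(-9) = 66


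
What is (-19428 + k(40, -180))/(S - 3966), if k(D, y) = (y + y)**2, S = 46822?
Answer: 27543/10714 ≈ 2.5707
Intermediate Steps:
k(D, y) = 4*y**2 (k(D, y) = (2*y)**2 = 4*y**2)
(-19428 + k(40, -180))/(S - 3966) = (-19428 + 4*(-180)**2)/(46822 - 3966) = (-19428 + 4*32400)/42856 = (-19428 + 129600)*(1/42856) = 110172*(1/42856) = 27543/10714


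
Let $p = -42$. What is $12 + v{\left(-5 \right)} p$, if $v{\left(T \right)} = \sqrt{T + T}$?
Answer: $12 - 42 i \sqrt{10} \approx 12.0 - 132.82 i$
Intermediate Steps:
$v{\left(T \right)} = \sqrt{2} \sqrt{T}$ ($v{\left(T \right)} = \sqrt{2 T} = \sqrt{2} \sqrt{T}$)
$12 + v{\left(-5 \right)} p = 12 + \sqrt{2} \sqrt{-5} \left(-42\right) = 12 + \sqrt{2} i \sqrt{5} \left(-42\right) = 12 + i \sqrt{10} \left(-42\right) = 12 - 42 i \sqrt{10}$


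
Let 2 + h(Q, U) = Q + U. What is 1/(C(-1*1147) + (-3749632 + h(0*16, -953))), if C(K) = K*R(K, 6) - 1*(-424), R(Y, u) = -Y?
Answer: -1/5065772 ≈ -1.9740e-7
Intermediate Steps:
h(Q, U) = -2 + Q + U (h(Q, U) = -2 + (Q + U) = -2 + Q + U)
C(K) = 424 - K² (C(K) = K*(-K) - 1*(-424) = -K² + 424 = 424 - K²)
1/(C(-1*1147) + (-3749632 + h(0*16, -953))) = 1/((424 - (-1*1147)²) + (-3749632 + (-2 + 0*16 - 953))) = 1/((424 - 1*(-1147)²) + (-3749632 + (-2 + 0 - 953))) = 1/((424 - 1*1315609) + (-3749632 - 955)) = 1/((424 - 1315609) - 3750587) = 1/(-1315185 - 3750587) = 1/(-5065772) = -1/5065772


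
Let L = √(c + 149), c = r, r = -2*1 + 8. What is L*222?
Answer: 222*√155 ≈ 2763.9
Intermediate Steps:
r = 6 (r = -2 + 8 = 6)
c = 6
L = √155 (L = √(6 + 149) = √155 ≈ 12.450)
L*222 = √155*222 = 222*√155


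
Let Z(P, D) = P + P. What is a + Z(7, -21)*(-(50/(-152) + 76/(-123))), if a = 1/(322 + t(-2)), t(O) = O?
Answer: 9915457/747840 ≈ 13.259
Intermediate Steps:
a = 1/320 (a = 1/(322 - 2) = 1/320 ≈ 0.0031250)
Z(P, D) = 2*P
a + Z(7, -21)*(-(50/(-152) + 76/(-123))) = 1/320 + (2*7)*(-(50/(-152) + 76/(-123))) = 1/320 + 14*(-(50*(-1/152) + 76*(-1/123))) = 1/320 + 14*(-(-25/76 - 76/123)) = 1/320 + 14*(-1*(-8851/9348)) = 1/320 + 14*(8851/9348) = 1/320 + 61957/4674 = 9915457/747840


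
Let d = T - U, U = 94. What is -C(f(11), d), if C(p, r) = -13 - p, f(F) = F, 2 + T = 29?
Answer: 24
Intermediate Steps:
T = 27 (T = -2 + 29 = 27)
d = -67 (d = 27 - 1*94 = 27 - 94 = -67)
-C(f(11), d) = -(-13 - 1*11) = -(-13 - 11) = -1*(-24) = 24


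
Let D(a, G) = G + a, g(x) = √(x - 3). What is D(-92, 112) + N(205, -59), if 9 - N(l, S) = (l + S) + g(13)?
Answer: -117 - √10 ≈ -120.16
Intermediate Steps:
g(x) = √(-3 + x)
N(l, S) = 9 - S - l - √10 (N(l, S) = 9 - ((l + S) + √(-3 + 13)) = 9 - ((S + l) + √10) = 9 - (S + l + √10) = 9 + (-S - l - √10) = 9 - S - l - √10)
D(-92, 112) + N(205, -59) = (112 - 92) + (9 - 1*(-59) - 1*205 - √10) = 20 + (9 + 59 - 205 - √10) = 20 + (-137 - √10) = -117 - √10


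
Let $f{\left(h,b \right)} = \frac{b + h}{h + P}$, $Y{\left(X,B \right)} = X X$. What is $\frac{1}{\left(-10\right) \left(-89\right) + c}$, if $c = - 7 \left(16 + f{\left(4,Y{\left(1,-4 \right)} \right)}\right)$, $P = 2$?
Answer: $\frac{6}{4633} \approx 0.0012951$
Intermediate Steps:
$Y{\left(X,B \right)} = X^{2}$
$f{\left(h,b \right)} = \frac{b + h}{2 + h}$ ($f{\left(h,b \right)} = \frac{b + h}{h + 2} = \frac{b + h}{2 + h}$)
$c = - \frac{707}{6}$ ($c = - 7 \left(16 + \frac{1^{2} + 4}{2 + 4}\right) = - 7 \left(16 + \frac{1 + 4}{6}\right) = - 7 \left(16 + \frac{1}{6} \cdot 5\right) = - 7 \left(16 + \frac{5}{6}\right) = \left(-7\right) \frac{101}{6} = - \frac{707}{6} \approx -117.83$)
$\frac{1}{\left(-10\right) \left(-89\right) + c} = \frac{1}{\left(-10\right) \left(-89\right) - \frac{707}{6}} = \frac{1}{890 - \frac{707}{6}} = \frac{1}{\frac{4633}{6}} = \frac{6}{4633}$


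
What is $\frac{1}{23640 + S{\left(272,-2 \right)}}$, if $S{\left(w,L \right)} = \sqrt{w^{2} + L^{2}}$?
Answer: $\frac{5910}{139693903} - \frac{\sqrt{18497}}{279387806} \approx 4.182 \cdot 10^{-5}$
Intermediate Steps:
$S{\left(w,L \right)} = \sqrt{L^{2} + w^{2}}$
$\frac{1}{23640 + S{\left(272,-2 \right)}} = \frac{1}{23640 + \sqrt{\left(-2\right)^{2} + 272^{2}}} = \frac{1}{23640 + \sqrt{4 + 73984}} = \frac{1}{23640 + \sqrt{73988}} = \frac{1}{23640 + 2 \sqrt{18497}}$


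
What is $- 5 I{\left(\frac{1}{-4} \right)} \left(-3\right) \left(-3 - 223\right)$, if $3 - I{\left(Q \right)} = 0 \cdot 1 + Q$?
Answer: $- \frac{22035}{2} \approx -11018.0$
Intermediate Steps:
$I{\left(Q \right)} = 3 - Q$ ($I{\left(Q \right)} = 3 - \left(0 \cdot 1 + Q\right) = 3 - \left(0 + Q\right) = 3 - Q$)
$- 5 I{\left(\frac{1}{-4} \right)} \left(-3\right) \left(-3 - 223\right) = - 5 \left(3 - \frac{1}{-4}\right) \left(-3\right) \left(-3 - 223\right) = - 5 \left(3 - - \frac{1}{4}\right) \left(-3\right) \left(-226\right) = - 5 \left(3 + \frac{1}{4}\right) \left(-3\right) \left(-226\right) = \left(-5\right) \frac{13}{4} \left(-3\right) \left(-226\right) = \left(- \frac{65}{4}\right) \left(-3\right) \left(-226\right) = \frac{195}{4} \left(-226\right) = - \frac{22035}{2}$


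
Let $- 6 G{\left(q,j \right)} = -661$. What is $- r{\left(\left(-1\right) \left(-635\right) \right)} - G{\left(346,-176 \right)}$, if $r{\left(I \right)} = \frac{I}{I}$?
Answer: $- \frac{667}{6} \approx -111.17$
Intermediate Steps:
$r{\left(I \right)} = 1$
$G{\left(q,j \right)} = \frac{661}{6}$ ($G{\left(q,j \right)} = \left(- \frac{1}{6}\right) \left(-661\right) = \frac{661}{6}$)
$- r{\left(\left(-1\right) \left(-635\right) \right)} - G{\left(346,-176 \right)} = \left(-1\right) 1 - \frac{661}{6} = -1 - \frac{661}{6} = - \frac{667}{6}$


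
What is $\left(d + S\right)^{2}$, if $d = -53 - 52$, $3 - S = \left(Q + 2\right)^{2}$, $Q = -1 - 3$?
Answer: $11236$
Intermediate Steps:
$Q = -4$
$S = -1$ ($S = 3 - \left(-4 + 2\right)^{2} = 3 - \left(-2\right)^{2} = 3 - 4 = -1$)
$d = -105$ ($d = -53 - 52 = -105$)
$\left(d + S\right)^{2} = \left(-105 - 1\right)^{2} = \left(-106\right)^{2} = 11236$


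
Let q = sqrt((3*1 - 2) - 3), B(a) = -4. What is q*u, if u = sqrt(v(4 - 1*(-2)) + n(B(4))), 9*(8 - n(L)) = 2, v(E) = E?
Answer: 2*I*sqrt(62)/3 ≈ 5.2493*I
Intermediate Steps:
n(L) = 70/9 (n(L) = 8 - 1/9*2 = 8 - 2/9 = 70/9)
q = I*sqrt(2) (q = sqrt((3 - 2) - 3) = sqrt(1 - 3) = sqrt(-2) = I*sqrt(2) ≈ 1.4142*I)
u = 2*sqrt(31)/3 (u = sqrt((4 - 1*(-2)) + 70/9) = sqrt((4 + 2) + 70/9) = sqrt(6 + 70/9) = sqrt(124/9) = 2*sqrt(31)/3 ≈ 3.7118)
q*u = (I*sqrt(2))*(2*sqrt(31)/3) = 2*I*sqrt(62)/3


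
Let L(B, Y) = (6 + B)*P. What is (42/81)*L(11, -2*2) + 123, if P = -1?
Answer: 3083/27 ≈ 114.19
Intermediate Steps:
L(B, Y) = -6 - B (L(B, Y) = (6 + B)*(-1) = -6 - B)
(42/81)*L(11, -2*2) + 123 = (42/81)*(-6 - 1*11) + 123 = (42*(1/81))*(-6 - 11) + 123 = (14/27)*(-17) + 123 = -238/27 + 123 = 3083/27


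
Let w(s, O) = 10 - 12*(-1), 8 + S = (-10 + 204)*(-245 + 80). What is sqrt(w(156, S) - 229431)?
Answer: I*sqrt(229409) ≈ 478.97*I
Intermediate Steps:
S = -32018 (S = -8 + (-10 + 204)*(-245 + 80) = -8 + 194*(-165) = -8 - 32010 = -32018)
w(s, O) = 22 (w(s, O) = 10 + 12 = 22)
sqrt(w(156, S) - 229431) = sqrt(22 - 229431) = sqrt(-229409) = I*sqrt(229409)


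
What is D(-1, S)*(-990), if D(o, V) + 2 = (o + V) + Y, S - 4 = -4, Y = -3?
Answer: 5940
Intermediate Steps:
S = 0 (S = 4 - 4 = 0)
D(o, V) = -5 + V + o (D(o, V) = -2 + ((o + V) - 3) = -2 + ((V + o) - 3) = -2 + (-3 + V + o) = -5 + V + o)
D(-1, S)*(-990) = (-5 + 0 - 1)*(-990) = -6*(-990) = 5940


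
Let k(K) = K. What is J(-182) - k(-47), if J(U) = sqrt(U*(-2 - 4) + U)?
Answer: 47 + sqrt(910) ≈ 77.166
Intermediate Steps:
J(U) = sqrt(5)*sqrt(-U) (J(U) = sqrt(U*(-6) + U) = sqrt(-6*U + U) = sqrt(-5*U) = sqrt(5)*sqrt(-U))
J(-182) - k(-47) = sqrt(5)*sqrt(-1*(-182)) - 1*(-47) = sqrt(5)*sqrt(182) + 47 = sqrt(910) + 47 = 47 + sqrt(910)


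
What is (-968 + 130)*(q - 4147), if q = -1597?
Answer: 4813472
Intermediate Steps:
(-968 + 130)*(q - 4147) = (-968 + 130)*(-1597 - 4147) = -838*(-5744) = 4813472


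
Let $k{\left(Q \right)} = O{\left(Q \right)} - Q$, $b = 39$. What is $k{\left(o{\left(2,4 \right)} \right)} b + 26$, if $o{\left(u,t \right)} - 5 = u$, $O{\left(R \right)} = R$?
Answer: $26$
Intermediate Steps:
$o{\left(u,t \right)} = 5 + u$
$k{\left(Q \right)} = 0$ ($k{\left(Q \right)} = Q - Q = 0$)
$k{\left(o{\left(2,4 \right)} \right)} b + 26 = 0 \cdot 39 + 26 = 0 + 26 = 26$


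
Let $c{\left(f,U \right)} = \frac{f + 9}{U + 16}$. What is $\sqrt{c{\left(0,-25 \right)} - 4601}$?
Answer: $i \sqrt{4602} \approx 67.838 i$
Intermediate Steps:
$c{\left(f,U \right)} = \frac{9 + f}{16 + U}$
$\sqrt{c{\left(0,-25 \right)} - 4601} = \sqrt{\frac{9 + 0}{16 - 25} - 4601} = \sqrt{\frac{1}{-9} \cdot 9 - 4601} = \sqrt{\left(- \frac{1}{9}\right) 9 - 4601} = \sqrt{-1 - 4601} = \sqrt{-4602} = i \sqrt{4602}$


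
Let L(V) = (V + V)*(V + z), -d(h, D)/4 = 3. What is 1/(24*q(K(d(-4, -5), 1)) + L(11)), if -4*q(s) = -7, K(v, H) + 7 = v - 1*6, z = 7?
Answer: 1/438 ≈ 0.0022831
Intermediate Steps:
d(h, D) = -12 (d(h, D) = -4*3 = -12)
K(v, H) = -13 + v (K(v, H) = -7 + (v - 1*6) = -7 + (v - 6) = -7 + (-6 + v) = -13 + v)
q(s) = 7/4 (q(s) = -¼*(-7) = 7/4)
L(V) = 2*V*(7 + V) (L(V) = (V + V)*(V + 7) = (2*V)*(7 + V) = 2*V*(7 + V))
1/(24*q(K(d(-4, -5), 1)) + L(11)) = 1/(24*(7/4) + 2*11*(7 + 11)) = 1/(42 + 2*11*18) = 1/(42 + 396) = 1/438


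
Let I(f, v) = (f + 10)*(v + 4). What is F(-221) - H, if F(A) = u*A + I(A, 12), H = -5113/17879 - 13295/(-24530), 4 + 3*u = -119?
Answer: 498633760307/87714374 ≈ 5684.7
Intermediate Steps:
u = -41 (u = -4/3 + (⅓)*(-119) = -4/3 - 119/3 = -41)
H = 22455883/87714374 (H = -5113*1/17879 - 13295*(-1/24530) = -5113/17879 + 2659/4906 = 22455883/87714374 ≈ 0.25601)
I(f, v) = (4 + v)*(10 + f) (I(f, v) = (10 + f)*(4 + v) = (4 + v)*(10 + f))
F(A) = 160 - 25*A (F(A) = -41*A + (40 + 4*A + 10*12 + A*12) = -41*A + (40 + 4*A + 120 + 12*A) = -41*A + (160 + 16*A) = 160 - 25*A)
F(-221) - H = (160 - 25*(-221)) - 1*22455883/87714374 = (160 + 5525) - 22455883/87714374 = 5685 - 22455883/87714374 = 498633760307/87714374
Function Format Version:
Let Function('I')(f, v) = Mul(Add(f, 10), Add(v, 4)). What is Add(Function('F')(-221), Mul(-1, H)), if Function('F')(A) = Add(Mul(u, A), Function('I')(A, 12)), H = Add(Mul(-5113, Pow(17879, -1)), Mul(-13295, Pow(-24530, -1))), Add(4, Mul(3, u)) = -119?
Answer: Rational(498633760307, 87714374) ≈ 5684.7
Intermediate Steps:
u = -41 (u = Add(Rational(-4, 3), Mul(Rational(1, 3), -119)) = Add(Rational(-4, 3), Rational(-119, 3)) = -41)
H = Rational(22455883, 87714374) (H = Add(Mul(-5113, Rational(1, 17879)), Mul(-13295, Rational(-1, 24530))) = Add(Rational(-5113, 17879), Rational(2659, 4906)) = Rational(22455883, 87714374) ≈ 0.25601)
Function('I')(f, v) = Mul(Add(4, v), Add(10, f)) (Function('I')(f, v) = Mul(Add(10, f), Add(4, v)) = Mul(Add(4, v), Add(10, f)))
Function('F')(A) = Add(160, Mul(-25, A)) (Function('F')(A) = Add(Mul(-41, A), Add(40, Mul(4, A), Mul(10, 12), Mul(A, 12))) = Add(Mul(-41, A), Add(40, Mul(4, A), 120, Mul(12, A))) = Add(Mul(-41, A), Add(160, Mul(16, A))) = Add(160, Mul(-25, A)))
Add(Function('F')(-221), Mul(-1, H)) = Add(Add(160, Mul(-25, -221)), Mul(-1, Rational(22455883, 87714374))) = Add(Add(160, 5525), Rational(-22455883, 87714374)) = Add(5685, Rational(-22455883, 87714374)) = Rational(498633760307, 87714374)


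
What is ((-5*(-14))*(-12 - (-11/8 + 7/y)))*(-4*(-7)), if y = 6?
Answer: -69335/3 ≈ -23112.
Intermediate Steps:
((-5*(-14))*(-12 - (-11/8 + 7/y)))*(-4*(-7)) = ((-5*(-14))*(-12 - (-11/8 + 7/6)))*(-4*(-7)) = (70*(-12 - (-11*⅛ + 7*(⅙))))*28 = (70*(-12 - (-11/8 + 7/6)))*28 = (70*(-12 - 1*(-5/24)))*28 = (70*(-12 + 5/24))*28 = (70*(-283/24))*28 = -9905/12*28 = -69335/3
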